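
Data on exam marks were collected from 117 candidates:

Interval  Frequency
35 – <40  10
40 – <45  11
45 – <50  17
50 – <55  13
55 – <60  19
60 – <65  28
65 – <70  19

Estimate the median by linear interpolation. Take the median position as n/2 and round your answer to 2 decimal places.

56.97

Cumulative frequencies: 10, 21, 38, 51, 70, 98, 117
n = 117; position = n/2 = 58.5.
This falls in the class 55 – <60: L = 55, F = 51, f = 19, h = 5.
Median ≈ 55 + ((58.5 − 51) / 19) × 5 = 56.9737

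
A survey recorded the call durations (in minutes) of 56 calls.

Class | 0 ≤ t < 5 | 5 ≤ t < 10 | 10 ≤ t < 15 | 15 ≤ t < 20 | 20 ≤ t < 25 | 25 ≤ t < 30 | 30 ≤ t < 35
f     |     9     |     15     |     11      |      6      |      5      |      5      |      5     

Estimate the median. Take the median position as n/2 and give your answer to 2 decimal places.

Cumulative frequencies: 9, 24, 35, 41, 46, 51, 56
n = 56; position = n/2 = 28.
This falls in the class 10 ≤ t < 15: L = 10, F = 24, f = 11, h = 5.
Median ≈ 10 + ((28 − 24) / 11) × 5 = 11.8182

11.82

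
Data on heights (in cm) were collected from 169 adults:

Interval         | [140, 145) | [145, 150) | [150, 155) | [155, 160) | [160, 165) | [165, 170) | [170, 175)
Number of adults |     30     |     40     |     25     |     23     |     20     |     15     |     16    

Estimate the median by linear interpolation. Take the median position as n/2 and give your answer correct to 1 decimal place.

152.9

Cumulative frequencies: 30, 70, 95, 118, 138, 153, 169
n = 169; position = n/2 = 84.5.
This falls in the class [150, 155): L = 150, F = 70, f = 25, h = 5.
Median ≈ 150 + ((84.5 − 70) / 25) × 5 = 152.9000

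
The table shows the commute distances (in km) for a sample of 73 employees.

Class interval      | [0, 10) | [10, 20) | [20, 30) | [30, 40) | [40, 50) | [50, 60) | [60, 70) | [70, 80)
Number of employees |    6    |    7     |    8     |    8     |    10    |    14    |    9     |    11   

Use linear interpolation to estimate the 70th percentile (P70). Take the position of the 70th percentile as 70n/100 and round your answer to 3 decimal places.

Cumulative frequencies: 6, 13, 21, 29, 39, 53, 62, 73
n = 73; position = 70n/100 = 51.1.
This falls in the class [50, 60): L = 50, F = 39, f = 14, h = 10.
70th percentile ≈ 50 + ((51.1 − 39) / 14) × 10 = 58.6429

58.643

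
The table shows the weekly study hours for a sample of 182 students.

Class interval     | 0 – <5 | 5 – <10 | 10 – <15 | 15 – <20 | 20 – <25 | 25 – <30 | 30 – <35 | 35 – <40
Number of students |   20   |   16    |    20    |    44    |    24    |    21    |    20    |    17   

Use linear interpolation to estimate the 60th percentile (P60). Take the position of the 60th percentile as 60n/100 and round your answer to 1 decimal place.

Cumulative frequencies: 20, 36, 56, 100, 124, 145, 165, 182
n = 182; position = 60n/100 = 109.2.
This falls in the class 20 – <25: L = 20, F = 100, f = 24, h = 5.
60th percentile ≈ 20 + ((109.2 − 100) / 24) × 5 = 21.9167

21.9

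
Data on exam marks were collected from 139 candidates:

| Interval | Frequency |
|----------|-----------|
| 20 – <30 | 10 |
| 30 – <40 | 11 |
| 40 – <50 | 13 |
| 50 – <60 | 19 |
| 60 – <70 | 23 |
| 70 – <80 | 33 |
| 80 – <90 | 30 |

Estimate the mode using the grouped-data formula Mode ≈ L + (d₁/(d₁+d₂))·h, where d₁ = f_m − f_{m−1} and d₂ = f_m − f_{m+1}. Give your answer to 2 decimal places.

77.69

Modal class: 70 – <80 (highest frequency 33).
d₁ = 33 − 23 = 10, d₂ = 33 − 30 = 3
Mode ≈ 70 + (10/(10+3)) × 10 = 70 + 7.6923 = 77.6923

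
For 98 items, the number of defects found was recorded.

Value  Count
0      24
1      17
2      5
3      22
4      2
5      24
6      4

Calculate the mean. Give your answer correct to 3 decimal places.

2.500

Values: 0, 1, 2, 3, 4, 5, 6
Σfx = 24×0 + 17×1 + 5×2 + 22×3 + 2×4 + 24×5 + 4×6 = 245
n = Σf = 98
Mean = 245 / 98 = 2.5000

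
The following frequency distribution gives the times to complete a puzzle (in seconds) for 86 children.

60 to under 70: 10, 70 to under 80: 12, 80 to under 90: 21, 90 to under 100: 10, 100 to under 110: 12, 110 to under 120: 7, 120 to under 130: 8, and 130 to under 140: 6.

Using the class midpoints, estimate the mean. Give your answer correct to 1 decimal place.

Midpoints: 65, 75, 85, 95, 105, 115, 125, 135
Σfm = 10×65 + 12×75 + 21×85 + 10×95 + 12×105 + 7×115 + 8×125 + 6×135 = 8160
n = Σf = 86
Mean = 8160 / 86 = 94.8837

94.9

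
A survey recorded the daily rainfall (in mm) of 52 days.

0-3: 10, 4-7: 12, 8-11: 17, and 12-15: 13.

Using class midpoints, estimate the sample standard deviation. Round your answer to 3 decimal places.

Midpoints: 1.5, 5.5, 9.5, 13.5
n = 52, Σfm = 418, mean = 8.0385
Σfm² = 4289
Σf(m − x̄)² = Σfm² − (Σfm)²/n = 4289 − 418²/52 = 928.9231
Sample variance = 928.9231 / 51 = 18.2142
Standard deviation = √18.2142 = 4.2678

4.268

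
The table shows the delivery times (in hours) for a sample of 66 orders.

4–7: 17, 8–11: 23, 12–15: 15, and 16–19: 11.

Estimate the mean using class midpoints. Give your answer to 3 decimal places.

Midpoints: 5.5, 9.5, 13.5, 17.5
Σfm = 17×5.5 + 23×9.5 + 15×13.5 + 11×17.5 = 707
n = Σf = 66
Mean = 707 / 66 = 10.7121

10.712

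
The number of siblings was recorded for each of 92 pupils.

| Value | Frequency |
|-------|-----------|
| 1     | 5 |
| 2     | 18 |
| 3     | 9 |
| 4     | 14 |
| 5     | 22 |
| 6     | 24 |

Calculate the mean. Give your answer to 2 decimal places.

4.11

Values: 1, 2, 3, 4, 5, 6
Σfx = 5×1 + 18×2 + 9×3 + 14×4 + 22×5 + 24×6 = 378
n = Σf = 92
Mean = 378 / 92 = 4.1087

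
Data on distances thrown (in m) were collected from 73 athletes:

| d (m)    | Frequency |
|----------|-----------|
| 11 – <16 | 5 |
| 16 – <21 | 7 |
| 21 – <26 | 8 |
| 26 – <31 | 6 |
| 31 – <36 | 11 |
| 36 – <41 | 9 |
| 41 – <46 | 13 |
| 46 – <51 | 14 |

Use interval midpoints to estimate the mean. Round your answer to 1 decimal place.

Midpoints: 13.5, 18.5, 23.5, 28.5, 33.5, 38.5, 43.5, 48.5
Σfm = 5×13.5 + 7×18.5 + 8×23.5 + 6×28.5 + 11×33.5 + 9×38.5 + 13×43.5 + 14×48.5 = 2515.5
n = Σf = 73
Mean = 2515.5 / 73 = 34.4589

34.5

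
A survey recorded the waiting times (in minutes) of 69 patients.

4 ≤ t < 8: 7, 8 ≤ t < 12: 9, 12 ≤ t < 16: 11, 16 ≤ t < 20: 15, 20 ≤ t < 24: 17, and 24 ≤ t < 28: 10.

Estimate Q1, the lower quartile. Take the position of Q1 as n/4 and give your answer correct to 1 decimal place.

Cumulative frequencies: 7, 16, 27, 42, 59, 69
n = 69; position = n/4 = 17.25.
This falls in the class 12 ≤ t < 16: L = 12, F = 16, f = 11, h = 4.
Lower quartile ≈ 12 + ((17.25 − 16) / 11) × 4 = 12.4545

12.5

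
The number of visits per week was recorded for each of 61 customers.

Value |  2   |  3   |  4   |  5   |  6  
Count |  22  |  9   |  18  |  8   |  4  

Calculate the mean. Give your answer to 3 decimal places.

Values: 2, 3, 4, 5, 6
Σfx = 22×2 + 9×3 + 18×4 + 8×5 + 4×6 = 207
n = Σf = 61
Mean = 207 / 61 = 3.3934

3.393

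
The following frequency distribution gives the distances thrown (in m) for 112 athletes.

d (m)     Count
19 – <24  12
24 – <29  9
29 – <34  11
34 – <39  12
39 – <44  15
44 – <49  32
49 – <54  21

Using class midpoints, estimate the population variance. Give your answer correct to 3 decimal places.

96.889

Midpoints: 21.5, 26.5, 31.5, 36.5, 41.5, 46.5, 51.5
n = 112, Σfm = 4473, mean = 39.9375
Σfm² = 189492
Σf(m − x̄)² = Σfm² − (Σfm)²/n = 189492 − 4473²/112 = 10851.5625
Population variance = 10851.5625 / 112 = 96.8890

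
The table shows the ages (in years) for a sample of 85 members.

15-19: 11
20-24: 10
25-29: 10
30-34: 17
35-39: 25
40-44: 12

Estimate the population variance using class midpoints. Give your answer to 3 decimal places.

64.616

Midpoints: 17, 22, 27, 32, 37, 42
n = 85, Σfm = 2650, mean = 31.1765
Σfm² = 88110
Σf(m − x̄)² = Σfm² − (Σfm)²/n = 88110 − 2650²/85 = 5492.3529
Population variance = 5492.3529 / 85 = 64.6159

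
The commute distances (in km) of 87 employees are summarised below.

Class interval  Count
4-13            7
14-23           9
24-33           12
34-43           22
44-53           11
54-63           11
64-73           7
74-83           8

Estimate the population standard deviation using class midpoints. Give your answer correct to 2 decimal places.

19.85

Midpoints: 8.5, 18.5, 28.5, 38.5, 48.5, 58.5, 68.5, 78.5
n = 87, Σfm = 3699.5, mean = 42.5230
Σfm² = 191605.75
Σf(m − x̄)² = Σfm² − (Σfm)²/n = 191605.75 − 3699.5²/87 = 34291.9540
Population variance = 34291.9540 / 87 = 394.1604
Standard deviation = √394.1604 = 19.8535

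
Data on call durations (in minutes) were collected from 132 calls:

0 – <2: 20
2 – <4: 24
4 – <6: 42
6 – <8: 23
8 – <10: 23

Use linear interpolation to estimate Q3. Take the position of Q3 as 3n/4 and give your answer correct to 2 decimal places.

Cumulative frequencies: 20, 44, 86, 109, 132
n = 132; position = 3n/4 = 99.
This falls in the class 6 – <8: L = 6, F = 86, f = 23, h = 2.
Upper quartile ≈ 6 + ((99 − 86) / 23) × 2 = 7.1304

7.13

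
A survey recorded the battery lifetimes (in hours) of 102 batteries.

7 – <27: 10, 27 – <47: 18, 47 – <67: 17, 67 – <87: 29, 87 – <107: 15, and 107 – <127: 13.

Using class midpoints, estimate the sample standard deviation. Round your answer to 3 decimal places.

30.096

Midpoints: 17, 37, 57, 77, 97, 117
n = 102, Σfm = 7014, mean = 68.7647
Σfm² = 573798
Σf(m − x̄)² = Σfm² − (Σfm)²/n = 573798 − 7014²/102 = 91482.3529
Sample variance = 91482.3529 / 101 = 905.7659
Standard deviation = √905.7659 = 30.0959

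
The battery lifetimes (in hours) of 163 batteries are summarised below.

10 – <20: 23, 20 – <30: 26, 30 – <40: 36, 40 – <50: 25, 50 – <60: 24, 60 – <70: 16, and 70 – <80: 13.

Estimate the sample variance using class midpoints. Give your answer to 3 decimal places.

326.183

Midpoints: 15, 25, 35, 45, 55, 65, 75
n = 163, Σfm = 6715, mean = 41.1963
Σfm² = 329475
Σf(m − x̄)² = Σfm² − (Σfm)²/n = 329475 − 6715²/163 = 52841.7178
Sample variance = 52841.7178 / 162 = 326.1834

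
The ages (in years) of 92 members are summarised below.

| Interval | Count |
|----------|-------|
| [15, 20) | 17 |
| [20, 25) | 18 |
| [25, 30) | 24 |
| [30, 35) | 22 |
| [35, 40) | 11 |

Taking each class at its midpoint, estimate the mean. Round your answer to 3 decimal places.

27.065

Midpoints: 17.5, 22.5, 27.5, 32.5, 37.5
Σfm = 17×17.5 + 18×22.5 + 24×27.5 + 22×32.5 + 11×37.5 = 2490
n = Σf = 92
Mean = 2490 / 92 = 27.0652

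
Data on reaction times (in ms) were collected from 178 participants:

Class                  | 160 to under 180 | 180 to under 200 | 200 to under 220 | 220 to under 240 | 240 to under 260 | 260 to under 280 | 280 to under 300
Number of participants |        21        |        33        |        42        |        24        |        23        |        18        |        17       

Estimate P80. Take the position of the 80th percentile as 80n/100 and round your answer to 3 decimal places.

Cumulative frequencies: 21, 54, 96, 120, 143, 161, 178
n = 178; position = 80n/100 = 142.4.
This falls in the class 240 to under 260: L = 240, F = 120, f = 23, h = 20.
80th percentile ≈ 240 + ((142.4 − 120) / 23) × 20 = 259.4783

259.478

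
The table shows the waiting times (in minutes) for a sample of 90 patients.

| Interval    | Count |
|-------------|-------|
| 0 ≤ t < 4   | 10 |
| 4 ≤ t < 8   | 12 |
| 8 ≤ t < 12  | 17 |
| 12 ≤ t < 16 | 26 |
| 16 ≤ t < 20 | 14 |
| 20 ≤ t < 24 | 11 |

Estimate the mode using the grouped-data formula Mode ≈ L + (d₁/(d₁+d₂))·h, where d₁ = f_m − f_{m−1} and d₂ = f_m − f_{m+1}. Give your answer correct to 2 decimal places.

13.71

Modal class: 12 ≤ t < 16 (highest frequency 26).
d₁ = 26 − 17 = 9, d₂ = 26 − 14 = 12
Mode ≈ 12 + (9/(9+12)) × 4 = 12 + 1.7143 = 13.7143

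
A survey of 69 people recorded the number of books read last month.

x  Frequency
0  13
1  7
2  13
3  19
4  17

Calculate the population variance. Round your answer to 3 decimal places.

Values: 0, 1, 2, 3, 4
n = 69, Σfx = 158, mean = 2.2899
Σfx² = 502
Σf(x − x̄)² = Σfx² − (Σfx)²/n = 502 − 158²/69 = 140.2029
Population variance = 140.2029 / 69 = 2.0319

2.032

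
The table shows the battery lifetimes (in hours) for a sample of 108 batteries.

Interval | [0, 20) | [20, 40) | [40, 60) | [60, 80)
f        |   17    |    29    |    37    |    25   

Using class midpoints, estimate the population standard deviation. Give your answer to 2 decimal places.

20.06

Midpoints: 10, 30, 50, 70
n = 108, Σfm = 4640, mean = 42.9630
Σfm² = 242800
Σf(m − x̄)² = Σfm² − (Σfm)²/n = 242800 − 4640²/108 = 43451.8519
Population variance = 43451.8519 / 108 = 402.3320
Standard deviation = √402.3320 = 20.0582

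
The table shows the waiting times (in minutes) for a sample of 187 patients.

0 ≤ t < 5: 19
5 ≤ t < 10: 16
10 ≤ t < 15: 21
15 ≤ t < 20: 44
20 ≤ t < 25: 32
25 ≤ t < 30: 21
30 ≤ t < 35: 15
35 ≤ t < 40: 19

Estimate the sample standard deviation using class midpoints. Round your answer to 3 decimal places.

10.189

Midpoints: 2.5, 7.5, 12.5, 17.5, 22.5, 27.5, 32.5, 37.5
n = 187, Σfm = 3697.5, mean = 19.7727
Σfm² = 92418.75
Σf(m − x̄)² = Σfm² − (Σfm)²/n = 92418.75 − 3697.5²/187 = 19309.0909
Sample variance = 19309.0909 / 186 = 103.8123
Standard deviation = √103.8123 = 10.1888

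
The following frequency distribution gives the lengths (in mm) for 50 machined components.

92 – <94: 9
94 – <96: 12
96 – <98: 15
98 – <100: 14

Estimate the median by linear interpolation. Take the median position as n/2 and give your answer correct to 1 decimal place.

96.5

Cumulative frequencies: 9, 21, 36, 50
n = 50; position = n/2 = 25.
This falls in the class 96 – <98: L = 96, F = 21, f = 15, h = 2.
Median ≈ 96 + ((25 − 21) / 15) × 2 = 96.5333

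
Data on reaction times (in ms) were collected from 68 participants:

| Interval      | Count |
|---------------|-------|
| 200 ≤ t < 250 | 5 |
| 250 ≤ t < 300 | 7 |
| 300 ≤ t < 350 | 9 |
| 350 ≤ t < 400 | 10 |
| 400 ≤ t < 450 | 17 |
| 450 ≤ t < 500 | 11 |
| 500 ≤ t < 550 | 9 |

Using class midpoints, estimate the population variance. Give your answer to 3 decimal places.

Midpoints: 225, 275, 325, 375, 425, 475, 525
n = 68, Σfm = 26900, mean = 395.5882
Σfm² = 11172500
Σf(m − x̄)² = Σfm² − (Σfm)²/n = 11172500 − 26900²/68 = 531176.4706
Population variance = 531176.4706 / 68 = 7811.4187

7811.419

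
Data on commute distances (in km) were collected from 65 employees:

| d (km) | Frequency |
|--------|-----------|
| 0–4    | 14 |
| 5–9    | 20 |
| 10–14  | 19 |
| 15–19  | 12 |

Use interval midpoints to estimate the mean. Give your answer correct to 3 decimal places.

Midpoints: 2, 7, 12, 17
Σfm = 14×2 + 20×7 + 19×12 + 12×17 = 600
n = Σf = 65
Mean = 600 / 65 = 9.2308

9.231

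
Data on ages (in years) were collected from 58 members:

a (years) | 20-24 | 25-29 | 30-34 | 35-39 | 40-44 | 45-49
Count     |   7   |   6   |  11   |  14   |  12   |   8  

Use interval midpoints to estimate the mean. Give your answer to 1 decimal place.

Midpoints: 22, 27, 32, 37, 42, 47
Σfm = 7×22 + 6×27 + 11×32 + 14×37 + 12×42 + 8×47 = 2066
n = Σf = 58
Mean = 2066 / 58 = 35.6207

35.6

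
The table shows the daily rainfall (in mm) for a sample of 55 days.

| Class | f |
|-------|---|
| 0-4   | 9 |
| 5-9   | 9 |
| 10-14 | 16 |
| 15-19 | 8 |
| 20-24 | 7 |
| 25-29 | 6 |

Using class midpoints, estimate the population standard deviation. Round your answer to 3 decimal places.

Midpoints: 2, 7, 12, 17, 22, 27
n = 55, Σfm = 725, mean = 13.1818
Σfm² = 12855
Σf(m − x̄)² = Σfm² − (Σfm)²/n = 12855 − 725²/55 = 3298.1818
Population variance = 3298.1818 / 55 = 59.9669
Standard deviation = √59.9669 = 7.7438

7.744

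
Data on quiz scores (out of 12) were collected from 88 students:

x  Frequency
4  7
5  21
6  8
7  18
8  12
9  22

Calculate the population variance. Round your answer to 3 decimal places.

Values: 4, 5, 6, 7, 8, 9
n = 88, Σfx = 601, mean = 6.8295
Σfx² = 4357
Σf(x − x̄)² = Σfx² − (Σfx)²/n = 4357 − 601²/88 = 252.4432
Population variance = 252.4432 / 88 = 2.8687

2.869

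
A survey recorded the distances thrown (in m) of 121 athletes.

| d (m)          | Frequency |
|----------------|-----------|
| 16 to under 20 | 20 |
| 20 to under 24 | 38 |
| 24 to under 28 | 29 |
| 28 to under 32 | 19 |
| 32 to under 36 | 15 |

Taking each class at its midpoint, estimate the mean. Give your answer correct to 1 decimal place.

25.0

Midpoints: 18, 22, 26, 30, 34
Σfm = 20×18 + 38×22 + 29×26 + 19×30 + 15×34 = 3030
n = Σf = 121
Mean = 3030 / 121 = 25.0413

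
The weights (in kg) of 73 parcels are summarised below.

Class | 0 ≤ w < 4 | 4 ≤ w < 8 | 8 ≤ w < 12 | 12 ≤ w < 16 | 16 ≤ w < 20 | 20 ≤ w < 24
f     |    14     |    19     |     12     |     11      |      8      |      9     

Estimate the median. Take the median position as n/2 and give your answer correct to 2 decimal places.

Cumulative frequencies: 14, 33, 45, 56, 64, 73
n = 73; position = n/2 = 36.5.
This falls in the class 8 ≤ w < 12: L = 8, F = 33, f = 12, h = 4.
Median ≈ 8 + ((36.5 − 33) / 12) × 4 = 9.1667

9.17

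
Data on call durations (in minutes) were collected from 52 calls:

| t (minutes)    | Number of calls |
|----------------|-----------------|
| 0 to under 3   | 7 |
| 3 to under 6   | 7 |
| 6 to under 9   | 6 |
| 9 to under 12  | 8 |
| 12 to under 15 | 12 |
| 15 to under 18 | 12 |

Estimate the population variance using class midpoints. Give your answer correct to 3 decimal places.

27.090

Midpoints: 1.5, 4.5, 7.5, 10.5, 13.5, 16.5
n = 52, Σfm = 531, mean = 10.2115
Σfm² = 6831
Σf(m − x̄)² = Σfm² − (Σfm)²/n = 6831 − 531²/52 = 1408.6731
Population variance = 1408.6731 / 52 = 27.0899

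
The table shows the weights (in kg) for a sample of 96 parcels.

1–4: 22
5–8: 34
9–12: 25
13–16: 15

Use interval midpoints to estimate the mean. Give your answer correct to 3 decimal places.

7.875

Midpoints: 2.5, 6.5, 10.5, 14.5
Σfm = 22×2.5 + 34×6.5 + 25×10.5 + 15×14.5 = 756
n = Σf = 96
Mean = 756 / 96 = 7.8750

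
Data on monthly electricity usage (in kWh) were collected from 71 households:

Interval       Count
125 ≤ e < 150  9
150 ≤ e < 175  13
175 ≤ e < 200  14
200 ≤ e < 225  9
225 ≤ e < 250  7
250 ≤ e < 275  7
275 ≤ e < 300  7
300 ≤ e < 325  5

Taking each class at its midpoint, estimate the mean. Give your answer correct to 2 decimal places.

Midpoints: 137.5, 162.5, 187.5, 212.5, 237.5, 262.5, 287.5, 312.5
Σfm = 9×137.5 + 13×162.5 + 14×187.5 + 9×212.5 + 7×237.5 + 7×262.5 + 7×287.5 + 5×312.5 = 14962.5
n = Σf = 71
Mean = 14962.5 / 71 = 210.7394

210.74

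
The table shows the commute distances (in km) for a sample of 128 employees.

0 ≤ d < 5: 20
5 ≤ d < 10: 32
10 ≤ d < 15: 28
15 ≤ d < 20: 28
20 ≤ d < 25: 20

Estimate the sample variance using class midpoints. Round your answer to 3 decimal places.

Midpoints: 2.5, 7.5, 12.5, 17.5, 22.5
n = 128, Σfm = 1580, mean = 12.3438
Σfm² = 25000
Σf(m − x̄)² = Σfm² − (Σfm)²/n = 25000 − 1580²/128 = 5496.8750
Sample variance = 5496.8750 / 127 = 43.2825

43.282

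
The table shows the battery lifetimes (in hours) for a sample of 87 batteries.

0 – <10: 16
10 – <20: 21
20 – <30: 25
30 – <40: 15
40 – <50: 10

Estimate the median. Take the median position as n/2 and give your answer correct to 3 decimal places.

Cumulative frequencies: 16, 37, 62, 77, 87
n = 87; position = n/2 = 43.5.
This falls in the class 20 – <30: L = 20, F = 37, f = 25, h = 10.
Median ≈ 20 + ((43.5 − 37) / 25) × 10 = 22.6000

22.600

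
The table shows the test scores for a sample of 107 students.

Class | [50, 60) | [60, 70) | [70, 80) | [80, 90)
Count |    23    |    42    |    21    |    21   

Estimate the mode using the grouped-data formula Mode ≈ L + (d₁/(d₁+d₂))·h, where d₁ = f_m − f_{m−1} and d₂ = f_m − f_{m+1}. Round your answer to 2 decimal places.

64.75

Modal class: [60, 70) (highest frequency 42).
d₁ = 42 − 23 = 19, d₂ = 42 − 21 = 21
Mode ≈ 60 + (19/(19+21)) × 10 = 60 + 4.7500 = 64.7500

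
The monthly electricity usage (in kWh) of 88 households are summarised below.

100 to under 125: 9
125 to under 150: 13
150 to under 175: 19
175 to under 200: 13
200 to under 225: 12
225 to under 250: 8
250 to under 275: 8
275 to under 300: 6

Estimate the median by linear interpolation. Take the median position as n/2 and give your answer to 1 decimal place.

Cumulative frequencies: 9, 22, 41, 54, 66, 74, 82, 88
n = 88; position = n/2 = 44.
This falls in the class 175 to under 200: L = 175, F = 41, f = 13, h = 25.
Median ≈ 175 + ((44 − 41) / 13) × 25 = 180.7692

180.8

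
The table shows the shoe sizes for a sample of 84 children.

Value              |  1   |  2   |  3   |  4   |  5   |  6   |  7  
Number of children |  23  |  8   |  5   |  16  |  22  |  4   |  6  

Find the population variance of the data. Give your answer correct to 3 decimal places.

3.750

Values: 1, 2, 3, 4, 5, 6, 7
n = 84, Σfx = 294, mean = 3.5000
Σfx² = 1344
Σf(x − x̄)² = Σfx² − (Σfx)²/n = 1344 − 294²/84 = 315.0000
Population variance = 315.0000 / 84 = 3.7500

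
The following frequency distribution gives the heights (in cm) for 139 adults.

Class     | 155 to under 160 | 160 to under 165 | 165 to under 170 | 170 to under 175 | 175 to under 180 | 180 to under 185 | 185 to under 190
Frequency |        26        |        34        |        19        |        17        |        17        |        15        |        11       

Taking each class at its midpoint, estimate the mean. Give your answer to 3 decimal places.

Midpoints: 157.5, 162.5, 167.5, 172.5, 177.5, 182.5, 187.5
Σfm = 26×157.5 + 34×162.5 + 19×167.5 + 17×172.5 + 17×177.5 + 15×182.5 + 11×187.5 = 23552.5
n = Σf = 139
Mean = 23552.5 / 139 = 169.4424

169.442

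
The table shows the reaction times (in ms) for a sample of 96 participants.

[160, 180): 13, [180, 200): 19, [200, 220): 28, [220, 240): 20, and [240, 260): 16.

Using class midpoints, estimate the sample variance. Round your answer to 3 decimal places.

Midpoints: 170, 190, 210, 230, 250
n = 96, Σfm = 20300, mean = 211.4583
Σfm² = 4354400
Σf(m − x̄)² = Σfm² − (Σfm)²/n = 4354400 − 20300²/96 = 61795.8333
Sample variance = 61795.8333 / 95 = 650.4825

650.482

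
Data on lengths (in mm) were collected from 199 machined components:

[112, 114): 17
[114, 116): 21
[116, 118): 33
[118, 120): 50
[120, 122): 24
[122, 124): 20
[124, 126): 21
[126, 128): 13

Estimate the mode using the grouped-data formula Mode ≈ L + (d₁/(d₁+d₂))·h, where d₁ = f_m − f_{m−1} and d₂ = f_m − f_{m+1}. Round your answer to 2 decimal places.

Modal class: [118, 120) (highest frequency 50).
d₁ = 50 − 33 = 17, d₂ = 50 − 24 = 26
Mode ≈ 118 + (17/(17+26)) × 2 = 118 + 0.7907 = 118.7907

118.79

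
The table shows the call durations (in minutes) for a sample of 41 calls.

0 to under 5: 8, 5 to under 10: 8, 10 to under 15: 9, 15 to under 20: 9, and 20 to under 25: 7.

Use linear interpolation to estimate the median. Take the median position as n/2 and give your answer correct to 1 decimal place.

Cumulative frequencies: 8, 16, 25, 34, 41
n = 41; position = n/2 = 20.5.
This falls in the class 10 to under 15: L = 10, F = 16, f = 9, h = 5.
Median ≈ 10 + ((20.5 − 16) / 9) × 5 = 12.5000

12.5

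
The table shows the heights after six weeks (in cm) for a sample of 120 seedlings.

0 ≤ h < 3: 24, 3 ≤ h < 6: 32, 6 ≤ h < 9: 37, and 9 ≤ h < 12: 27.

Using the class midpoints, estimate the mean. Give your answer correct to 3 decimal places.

Midpoints: 1.5, 4.5, 7.5, 10.5
Σfm = 24×1.5 + 32×4.5 + 37×7.5 + 27×10.5 = 741
n = Σf = 120
Mean = 741 / 120 = 6.1750

6.175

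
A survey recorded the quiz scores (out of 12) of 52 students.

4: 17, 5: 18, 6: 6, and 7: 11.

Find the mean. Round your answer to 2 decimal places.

5.21

Values: 4, 5, 6, 7
Σfx = 17×4 + 18×5 + 6×6 + 11×7 = 271
n = Σf = 52
Mean = 271 / 52 = 5.2115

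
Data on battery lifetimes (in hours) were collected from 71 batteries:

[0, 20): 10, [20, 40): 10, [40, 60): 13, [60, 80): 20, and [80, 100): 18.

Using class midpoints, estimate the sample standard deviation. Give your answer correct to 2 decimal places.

27.51

Midpoints: 10, 30, 50, 70, 90
n = 71, Σfm = 4070, mean = 57.3239
Σfm² = 286300
Σf(m − x̄)² = Σfm² − (Σfm)²/n = 286300 − 4070²/71 = 52991.5493
Sample variance = 52991.5493 / 70 = 757.0221
Standard deviation = √757.0221 = 27.5140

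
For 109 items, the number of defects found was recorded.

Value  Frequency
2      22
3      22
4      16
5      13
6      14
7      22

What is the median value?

Cumulative frequencies: 22, 44, 60, 73, 87, 109
n = 109, so the median is the value in position (n+1)/2 = 55.
Position 55 falls at value 4.

4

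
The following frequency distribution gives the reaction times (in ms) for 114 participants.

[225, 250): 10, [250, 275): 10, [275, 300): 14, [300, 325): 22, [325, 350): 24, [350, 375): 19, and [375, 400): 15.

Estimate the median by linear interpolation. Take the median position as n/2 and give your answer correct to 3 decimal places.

326.042

Cumulative frequencies: 10, 20, 34, 56, 80, 99, 114
n = 114; position = n/2 = 57.
This falls in the class [325, 350): L = 325, F = 56, f = 24, h = 25.
Median ≈ 325 + ((57 − 56) / 24) × 25 = 326.0417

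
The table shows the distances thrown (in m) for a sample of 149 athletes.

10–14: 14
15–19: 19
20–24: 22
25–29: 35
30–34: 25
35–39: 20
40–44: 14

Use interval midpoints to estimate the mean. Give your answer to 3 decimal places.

27.168

Midpoints: 12, 17, 22, 27, 32, 37, 42
Σfm = 14×12 + 19×17 + 22×22 + 35×27 + 25×32 + 20×37 + 14×42 = 4048
n = Σf = 149
Mean = 4048 / 149 = 27.1678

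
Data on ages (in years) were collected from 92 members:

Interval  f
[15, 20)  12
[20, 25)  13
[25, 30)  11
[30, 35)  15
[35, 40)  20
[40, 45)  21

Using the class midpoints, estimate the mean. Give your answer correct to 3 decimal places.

31.902

Midpoints: 17.5, 22.5, 27.5, 32.5, 37.5, 42.5
Σfm = 12×17.5 + 13×22.5 + 11×27.5 + 15×32.5 + 20×37.5 + 21×42.5 = 2935
n = Σf = 92
Mean = 2935 / 92 = 31.9022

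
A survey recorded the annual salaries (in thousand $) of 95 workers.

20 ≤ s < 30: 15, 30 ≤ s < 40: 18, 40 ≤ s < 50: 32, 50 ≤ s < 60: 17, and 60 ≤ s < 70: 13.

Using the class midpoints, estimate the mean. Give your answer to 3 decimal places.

44.474

Midpoints: 25, 35, 45, 55, 65
Σfm = 15×25 + 18×35 + 32×45 + 17×55 + 13×65 = 4225
n = Σf = 95
Mean = 4225 / 95 = 44.4737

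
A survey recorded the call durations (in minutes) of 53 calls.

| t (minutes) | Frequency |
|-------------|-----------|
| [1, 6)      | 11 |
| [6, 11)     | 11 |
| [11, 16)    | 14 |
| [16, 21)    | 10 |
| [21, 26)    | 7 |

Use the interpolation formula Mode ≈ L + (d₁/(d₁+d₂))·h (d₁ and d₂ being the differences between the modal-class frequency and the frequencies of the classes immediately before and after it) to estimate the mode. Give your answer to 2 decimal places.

13.14

Modal class: [11, 16) (highest frequency 14).
d₁ = 14 − 11 = 3, d₂ = 14 − 10 = 4
Mode ≈ 11 + (3/(3+4)) × 5 = 11 + 2.1429 = 13.1429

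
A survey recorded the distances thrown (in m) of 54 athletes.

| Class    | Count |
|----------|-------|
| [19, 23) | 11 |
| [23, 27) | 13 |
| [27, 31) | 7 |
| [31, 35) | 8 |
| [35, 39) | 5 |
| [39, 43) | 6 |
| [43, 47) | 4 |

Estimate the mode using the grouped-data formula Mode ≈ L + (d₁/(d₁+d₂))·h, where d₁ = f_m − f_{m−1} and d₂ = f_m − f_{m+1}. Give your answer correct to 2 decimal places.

Modal class: [23, 27) (highest frequency 13).
d₁ = 13 − 11 = 2, d₂ = 13 − 7 = 6
Mode ≈ 23 + (2/(2+6)) × 4 = 23 + 1.0000 = 24.0000

24.00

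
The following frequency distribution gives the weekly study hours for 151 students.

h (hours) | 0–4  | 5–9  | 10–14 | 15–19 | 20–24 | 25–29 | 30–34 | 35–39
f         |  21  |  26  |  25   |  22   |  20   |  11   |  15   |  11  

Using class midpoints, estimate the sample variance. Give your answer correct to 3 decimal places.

Midpoints: 2, 7, 12, 17, 22, 27, 32, 37
n = 151, Σfm = 2522, mean = 16.7020
Σfm² = 59434
Σf(m − x̄)² = Σfm² − (Σfm)²/n = 59434 − 2522²/151 = 17311.5894
Sample variance = 17311.5894 / 150 = 115.4106

115.411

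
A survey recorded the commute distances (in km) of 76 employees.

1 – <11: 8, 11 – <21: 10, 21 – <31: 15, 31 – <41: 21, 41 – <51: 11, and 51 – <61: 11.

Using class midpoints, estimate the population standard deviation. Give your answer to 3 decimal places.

15.092

Midpoints: 6, 16, 26, 36, 46, 56
n = 76, Σfm = 2476, mean = 32.5789
Σfm² = 97976
Σf(m − x̄)² = Σfm² − (Σfm)²/n = 97976 − 2476²/76 = 17310.5263
Population variance = 17310.5263 / 76 = 227.7701
Standard deviation = √227.7701 = 15.0921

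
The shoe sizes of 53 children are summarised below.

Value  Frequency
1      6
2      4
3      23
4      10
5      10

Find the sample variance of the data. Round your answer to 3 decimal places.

Values: 1, 2, 3, 4, 5
n = 53, Σfx = 173, mean = 3.2642
Σfx² = 639
Σf(x − x̄)² = Σfx² − (Σfx)²/n = 639 − 173²/53 = 74.3019
Sample variance = 74.3019 / 52 = 1.4289

1.429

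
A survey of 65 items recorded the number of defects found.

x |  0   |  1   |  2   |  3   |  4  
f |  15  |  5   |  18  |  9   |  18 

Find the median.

2

Cumulative frequencies: 15, 20, 38, 47, 65
n = 65, so the median is the value in position (n+1)/2 = 33.
Position 33 falls at value 2.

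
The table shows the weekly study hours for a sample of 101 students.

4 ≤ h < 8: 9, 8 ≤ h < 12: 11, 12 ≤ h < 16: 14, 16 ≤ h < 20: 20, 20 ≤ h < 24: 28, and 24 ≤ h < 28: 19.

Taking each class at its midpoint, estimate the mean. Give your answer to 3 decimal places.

Midpoints: 6, 10, 14, 18, 22, 26
Σfm = 9×6 + 11×10 + 14×14 + 20×18 + 28×22 + 19×26 = 1830
n = Σf = 101
Mean = 1830 / 101 = 18.1188

18.119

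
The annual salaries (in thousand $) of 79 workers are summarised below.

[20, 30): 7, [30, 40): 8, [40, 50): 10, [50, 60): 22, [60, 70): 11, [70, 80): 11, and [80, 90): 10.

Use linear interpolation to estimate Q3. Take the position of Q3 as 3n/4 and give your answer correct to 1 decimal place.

Cumulative frequencies: 7, 15, 25, 47, 58, 69, 79
n = 79; position = 3n/4 = 59.25.
This falls in the class [70, 80): L = 70, F = 58, f = 11, h = 10.
Upper quartile ≈ 70 + ((59.25 − 58) / 11) × 10 = 71.1364

71.1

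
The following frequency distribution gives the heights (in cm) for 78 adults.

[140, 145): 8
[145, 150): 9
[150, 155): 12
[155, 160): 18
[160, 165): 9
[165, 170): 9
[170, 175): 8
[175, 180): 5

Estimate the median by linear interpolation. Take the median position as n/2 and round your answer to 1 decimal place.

157.8

Cumulative frequencies: 8, 17, 29, 47, 56, 65, 73, 78
n = 78; position = n/2 = 39.
This falls in the class [155, 160): L = 155, F = 29, f = 18, h = 5.
Median ≈ 155 + ((39 − 29) / 18) × 5 = 157.7778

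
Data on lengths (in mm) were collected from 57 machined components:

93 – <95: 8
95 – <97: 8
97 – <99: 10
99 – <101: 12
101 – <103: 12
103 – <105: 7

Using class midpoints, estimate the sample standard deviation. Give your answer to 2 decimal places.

3.21

Midpoints: 94, 96, 98, 100, 102, 104
n = 57, Σfm = 5652, mean = 99.1579
Σfm² = 561016
Σf(m − x̄)² = Σfm² − (Σfm)²/n = 561016 − 5652²/57 = 575.5789
Sample variance = 575.5789 / 56 = 10.2782
Standard deviation = √10.2782 = 3.2060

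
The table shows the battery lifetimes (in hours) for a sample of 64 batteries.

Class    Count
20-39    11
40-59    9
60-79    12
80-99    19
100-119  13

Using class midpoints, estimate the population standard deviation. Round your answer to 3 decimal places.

27.493

Midpoints: 29.5, 49.5, 69.5, 89.5, 109.5
n = 64, Σfm = 4728, mean = 73.8750
Σfm² = 397656
Σf(m − x̄)² = Σfm² − (Σfm)²/n = 397656 − 4728²/64 = 48375.0000
Population variance = 48375.0000 / 64 = 755.8594
Standard deviation = √755.8594 = 27.4929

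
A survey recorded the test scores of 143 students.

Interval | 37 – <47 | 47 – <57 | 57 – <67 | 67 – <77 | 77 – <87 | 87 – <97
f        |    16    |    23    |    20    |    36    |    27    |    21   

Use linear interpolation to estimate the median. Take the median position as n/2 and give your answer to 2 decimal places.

70.47

Cumulative frequencies: 16, 39, 59, 95, 122, 143
n = 143; position = n/2 = 71.5.
This falls in the class 67 – <77: L = 67, F = 59, f = 36, h = 10.
Median ≈ 67 + ((71.5 − 59) / 36) × 10 = 70.4722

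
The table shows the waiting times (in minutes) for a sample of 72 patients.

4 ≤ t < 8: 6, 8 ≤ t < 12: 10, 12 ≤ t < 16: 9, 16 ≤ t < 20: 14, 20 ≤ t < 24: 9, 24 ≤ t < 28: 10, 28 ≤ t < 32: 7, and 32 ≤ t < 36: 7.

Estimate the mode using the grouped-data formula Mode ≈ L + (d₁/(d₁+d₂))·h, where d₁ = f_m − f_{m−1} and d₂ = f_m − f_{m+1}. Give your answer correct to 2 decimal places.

18.00

Modal class: 16 ≤ t < 20 (highest frequency 14).
d₁ = 14 − 9 = 5, d₂ = 14 − 9 = 5
Mode ≈ 16 + (5/(5+5)) × 4 = 16 + 2.0000 = 18.0000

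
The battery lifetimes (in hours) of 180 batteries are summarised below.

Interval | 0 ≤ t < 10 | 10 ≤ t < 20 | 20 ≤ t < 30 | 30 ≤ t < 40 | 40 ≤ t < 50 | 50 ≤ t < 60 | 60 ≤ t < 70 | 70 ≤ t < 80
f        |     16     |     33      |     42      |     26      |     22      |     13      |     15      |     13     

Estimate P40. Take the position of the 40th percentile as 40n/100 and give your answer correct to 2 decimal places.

Cumulative frequencies: 16, 49, 91, 117, 139, 152, 167, 180
n = 180; position = 40n/100 = 72.
This falls in the class 20 ≤ t < 30: L = 20, F = 49, f = 42, h = 10.
40th percentile ≈ 20 + ((72 − 49) / 42) × 10 = 25.4762

25.48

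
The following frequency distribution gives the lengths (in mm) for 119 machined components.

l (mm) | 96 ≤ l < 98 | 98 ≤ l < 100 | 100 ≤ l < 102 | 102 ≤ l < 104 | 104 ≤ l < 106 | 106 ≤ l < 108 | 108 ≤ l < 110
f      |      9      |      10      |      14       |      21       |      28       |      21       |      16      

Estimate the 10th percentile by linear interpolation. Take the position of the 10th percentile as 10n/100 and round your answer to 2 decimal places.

98.58

Cumulative frequencies: 9, 19, 33, 54, 82, 103, 119
n = 119; position = 10n/100 = 11.9.
This falls in the class 98 ≤ l < 100: L = 98, F = 9, f = 10, h = 2.
10th percentile ≈ 98 + ((11.9 − 9) / 10) × 2 = 98.5800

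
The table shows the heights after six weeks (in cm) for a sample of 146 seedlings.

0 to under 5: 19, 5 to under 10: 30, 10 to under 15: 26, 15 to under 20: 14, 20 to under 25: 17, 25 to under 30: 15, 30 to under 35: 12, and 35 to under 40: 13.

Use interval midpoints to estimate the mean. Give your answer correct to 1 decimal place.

Midpoints: 2.5, 7.5, 12.5, 17.5, 22.5, 27.5, 32.5, 37.5
Σfm = 19×2.5 + 30×7.5 + 26×12.5 + 14×17.5 + 17×22.5 + 15×27.5 + 12×32.5 + 13×37.5 = 2515
n = Σf = 146
Mean = 2515 / 146 = 17.2260

17.2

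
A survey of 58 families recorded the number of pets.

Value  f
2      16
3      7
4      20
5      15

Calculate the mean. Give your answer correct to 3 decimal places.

Values: 2, 3, 4, 5
Σfx = 16×2 + 7×3 + 20×4 + 15×5 = 208
n = Σf = 58
Mean = 208 / 58 = 3.5862

3.586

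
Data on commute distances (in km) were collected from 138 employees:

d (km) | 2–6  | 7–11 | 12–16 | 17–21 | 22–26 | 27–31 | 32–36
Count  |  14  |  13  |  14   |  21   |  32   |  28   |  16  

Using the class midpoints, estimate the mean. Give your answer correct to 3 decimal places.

Midpoints: 4, 9, 14, 19, 24, 29, 34
Σfm = 14×4 + 13×9 + 14×14 + 21×19 + 32×24 + 28×29 + 16×34 = 2892
n = Σf = 138
Mean = 2892 / 138 = 20.9565

20.957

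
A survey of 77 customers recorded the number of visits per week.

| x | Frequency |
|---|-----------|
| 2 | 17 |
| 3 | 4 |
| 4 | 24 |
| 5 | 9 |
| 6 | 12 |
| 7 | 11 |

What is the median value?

4

Cumulative frequencies: 17, 21, 45, 54, 66, 77
n = 77, so the median is the value in position (n+1)/2 = 39.
Position 39 falls at value 4.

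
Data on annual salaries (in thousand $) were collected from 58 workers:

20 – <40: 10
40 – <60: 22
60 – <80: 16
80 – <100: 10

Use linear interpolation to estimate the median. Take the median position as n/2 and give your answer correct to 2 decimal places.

57.27

Cumulative frequencies: 10, 32, 48, 58
n = 58; position = n/2 = 29.
This falls in the class 40 – <60: L = 40, F = 10, f = 22, h = 20.
Median ≈ 40 + ((29 − 10) / 22) × 20 = 57.2727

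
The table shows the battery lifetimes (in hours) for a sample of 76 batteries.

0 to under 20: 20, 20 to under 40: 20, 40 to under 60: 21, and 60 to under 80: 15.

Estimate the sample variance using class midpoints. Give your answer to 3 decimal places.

471.228

Midpoints: 10, 30, 50, 70
n = 76, Σfm = 2900, mean = 38.1579
Σfm² = 146000
Σf(m − x̄)² = Σfm² − (Σfm)²/n = 146000 − 2900²/76 = 35342.1053
Sample variance = 35342.1053 / 75 = 471.2281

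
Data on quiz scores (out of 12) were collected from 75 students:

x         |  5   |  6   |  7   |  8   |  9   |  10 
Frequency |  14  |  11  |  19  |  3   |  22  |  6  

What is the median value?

Cumulative frequencies: 14, 25, 44, 47, 69, 75
n = 75, so the median is the value in position (n+1)/2 = 38.
Position 38 falls at value 7.

7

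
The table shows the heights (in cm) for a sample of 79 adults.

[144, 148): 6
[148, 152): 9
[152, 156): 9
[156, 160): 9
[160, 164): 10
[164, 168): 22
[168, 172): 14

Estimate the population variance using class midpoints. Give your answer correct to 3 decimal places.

58.750

Midpoints: 146, 150, 154, 158, 162, 166, 170
n = 79, Σfm = 12686, mean = 160.5823
Σfm² = 2041788
Σf(m − x̄)² = Σfm² − (Σfm)²/n = 2041788 − 12686²/79 = 4641.2152
Population variance = 4641.2152 / 79 = 58.7496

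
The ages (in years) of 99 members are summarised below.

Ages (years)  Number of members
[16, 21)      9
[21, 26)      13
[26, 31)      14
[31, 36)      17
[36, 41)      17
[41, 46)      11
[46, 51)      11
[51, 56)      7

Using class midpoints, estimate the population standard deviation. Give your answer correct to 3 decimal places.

10.150

Midpoints: 18.5, 23.5, 28.5, 33.5, 38.5, 43.5, 48.5, 53.5
n = 99, Σfm = 3481.5, mean = 35.1667
Σfm² = 132632.75
Σf(m − x̄)² = Σfm² − (Σfm)²/n = 132632.75 − 3481.5²/99 = 10200.0000
Population variance = 10200.0000 / 99 = 103.0303
Standard deviation = √103.0303 = 10.1504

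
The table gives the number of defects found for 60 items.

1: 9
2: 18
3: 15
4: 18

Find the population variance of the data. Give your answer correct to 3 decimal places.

Values: 1, 2, 3, 4
n = 60, Σfx = 162, mean = 2.7000
Σfx² = 504
Σf(x − x̄)² = Σfx² − (Σfx)²/n = 504 − 162²/60 = 66.6000
Population variance = 66.6000 / 60 = 1.1100

1.110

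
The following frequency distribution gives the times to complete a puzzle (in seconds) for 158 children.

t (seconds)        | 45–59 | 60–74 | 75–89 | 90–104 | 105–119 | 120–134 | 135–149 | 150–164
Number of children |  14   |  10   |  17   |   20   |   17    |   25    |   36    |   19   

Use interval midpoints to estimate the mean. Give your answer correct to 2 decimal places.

113.33

Midpoints: 52, 67, 82, 97, 112, 127, 142, 157
Σfm = 14×52 + 10×67 + 17×82 + 20×97 + 17×112 + 25×127 + 36×142 + 19×157 = 17906
n = Σf = 158
Mean = 17906 / 158 = 113.3291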